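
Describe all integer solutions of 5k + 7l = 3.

Step 1: Compute gcd(5, 7) = 1.
Since 1 divides 3, solutions exist.

Step 2: Find a particular solution using extended Euclidean algorithm.
We get k₀ = 9, l₀ = -6.
Check: 5*9 + 7*-6 = 3 = 3 ✓

Step 3: Write the general solution.
k = 9 + (7/1)t = 9 + 7t
l = -6 - (5/1)t = -6 - 5t
for any integer t.

k = 9 + 7t, l = -6 - 5t for integer t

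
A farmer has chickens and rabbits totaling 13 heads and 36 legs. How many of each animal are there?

Let c = chickens, r = rabbits.
Heads: c + r = 13
Legs: 2c + 4r = 36
From the first equation, c = 13 - r. Substitute:
2(13 - r) + 4r = 36
26 + 2r = 36
r = (36 - 26)/2 = 5
c = 13 - 5 = 8

Chickens: 8, Rabbits: 5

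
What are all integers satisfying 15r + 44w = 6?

Step 1: Compute gcd(15, 44) = 1.
Since 1 divides 6, solutions exist.

Step 2: Find a particular solution using extended Euclidean algorithm.
We get r₀ = 18, w₀ = -6.
Check: 15*18 + 44*-6 = 6 = 6 ✓

Step 3: Write the general solution.
r = 18 + (44/1)t = 18 + 44t
w = -6 - (15/1)t = -6 - 15t
for any integer t.

r = 18 + 44t, w = -6 - 15t for integer t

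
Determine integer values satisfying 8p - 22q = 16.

Step 1: Check solvability.
gcd(8, 22) = 2
Since 2 divides 16, solutions exist.

Step 2: Apply extended Euclidean algorithm to find gcd.
We find integers such that 8*x0 + 22*y0 = 2

Step 3: Scale the particular solution.
Multiply by 16/2 = 8:
p = 24, q = 8

Step 4: Verify.
8*(24) - 22*(8) = 16 = 16 ✓

p = 24, q = 8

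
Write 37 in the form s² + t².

We need to find integers s, t > 0 such that s² + t² = 37.
Trying s = 1: t² = 37 - 1² = 37 - 1 = 36
t = 6
Check: 1² + 6² = 1 + 36 = 37 ✓

37 = 1² + 6²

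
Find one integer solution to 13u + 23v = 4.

Step 1: Check solvability.
gcd(13, 23) = 1
Since 1 divides 4, solutions exist.

Step 2: Apply extended Euclidean algorithm to find gcd.
We find integers such that 13*x0 + 23*y0 = 1

Step 3: Scale the particular solution.
Multiply by 4/1 = 4:
u = -28, v = 16

Step 4: Verify.
13*(-28) + 23*(16) = 4 = 4 ✓

u = -28, v = 16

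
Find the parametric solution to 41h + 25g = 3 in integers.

Step 1: Compute gcd(41, 25) = 1.
Since 1 divides 3, solutions exist.

Step 2: Find a particular solution using extended Euclidean algorithm.
We get h₀ = 33, g₀ = -54.
Check: 41*33 + 25*-54 = 3 = 3 ✓

Step 3: Write the general solution.
h = 33 + (25/1)t = 33 + 25t
g = -54 - (41/1)t = -54 - 41t
for any integer t.

h = 33 + 25t, g = -54 - 41t for integer t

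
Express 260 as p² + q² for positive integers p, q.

We need to find integers p, q > 0 such that p² + q² = 260.
Trying p = 2: q² = 260 - 2² = 260 - 4 = 256
q = 16
Check: 2² + 16² = 4 + 256 = 260 ✓

260 = 2² + 16²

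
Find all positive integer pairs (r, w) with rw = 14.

The positive divisors of 14 are: 1, 2, 7, 14.
Each divisor d gives the pair (d, 14/d):
(1, 14), (2, 7), (7, 2), (14, 1)

(1, 14), (2, 7), (7, 2), (14, 1)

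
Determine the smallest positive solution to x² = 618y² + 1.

We seek the smallest positive integers (x, y) with x² - 618y² = 1, i.e., x² = 618y² + 1.
Try successive y values:
y = 1: x² = 618·1² + 1 = 619, not a perfect square
y = 2: x² = 618·2² + 1 = 2473, not a perfect square
y = 3: x² = 618·3² + 1 = 5563, not a perfect square
... continuing the search (or via continued fractions) ...
y = 406: x² = 618·406² + 1 = 101868649, x = 10093 ✓

Verify: 10093² - 618·406² = 101868649 - 101868648 = 1 ✓

x = 10093, y = 406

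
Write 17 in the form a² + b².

We need to find integers a, b > 0 such that a² + b² = 17.
Trying a = 1: b² = 17 - 1² = 17 - 1 = 16
b = 4
Check: 1² + 4² = 1 + 16 = 17 ✓

17 = 1² + 4²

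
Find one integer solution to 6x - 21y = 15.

Step 1: Check solvability.
gcd(6, 21) = 3
Since 3 divides 15, solutions exist.

Step 2: Apply extended Euclidean algorithm to find gcd.
We find integers such that 6*x0 + 21*y0 = 3

Step 3: Scale the particular solution.
Multiply by 15/3 = 5:
x = -15, y = -5

Step 4: Verify.
6*(-15) - 21*(-5) = 15 = 15 ✓

x = -15, y = -5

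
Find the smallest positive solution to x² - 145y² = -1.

We need x² = 145y² - 1. Try successive y:
y = 1: x² = 145·1² - 1 = 144 = 12² ✓
Check: 12² - 145·1² = 144 - 145 = -1 ✓

x = 12, y = 1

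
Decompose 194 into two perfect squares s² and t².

We need to find integers s, t > 0 such that s² + t² = 194.
Trying s = 5: t² = 194 - 5² = 194 - 25 = 169
t = 13
Check: 5² + 13² = 25 + 169 = 194 ✓

194 = 5² + 13²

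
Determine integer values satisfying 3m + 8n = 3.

Step 1: Check solvability.
gcd(3, 8) = 1
Since 1 divides 3, solutions exist.

Step 2: Apply extended Euclidean algorithm to find gcd.
We find integers such that 3*x0 + 8*y0 = 1

Step 3: Scale the particular solution.
Multiply by 3/1 = 3:
m = 9, n = -3

Step 4: Verify.
3*(9) + 8*(-3) = 3 = 3 ✓

m = 9, n = -3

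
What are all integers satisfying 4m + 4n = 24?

Step 1: Compute gcd(4, 4) = 4.
Since 4 divides 24, solutions exist.

Step 2: Find a particular solution using extended Euclidean algorithm.
We get m₀ = 0, n₀ = 6.
Check: 4*0 + 4*6 = 24 = 24 ✓

Step 3: Write the general solution.
m = 0 + (4/4)t = 0 + 1t
n = 6 - (4/4)t = 6 - 1t
for any integer t.

m = 0 + 1t, n = 6 - 1t for integer t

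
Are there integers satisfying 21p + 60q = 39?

Step 1: Compute gcd(21, 60).
gcd(21, 60) = 3

Step 2: Check divisibility.
Does 3 divide 39? 39 = 3 x 13, so yes.

By the theorem on linear Diophantine equations, 21p + 60q = 39 has integer solutions if and only if gcd(21, 60) divides 39. Since 3 | 39, solutions exist.

Yes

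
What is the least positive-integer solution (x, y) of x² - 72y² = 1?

We seek the smallest positive integers (x, y) with x² - 72y² = 1, i.e., x² = 72y² + 1.
Try successive y values:
y = 1: x² = 72·1² + 1 = 73, not a perfect square
y = 2: x² = 72·2² + 1 = 289, x = 17 ✓

Verify: 17² - 72·2² = 289 - 288 = 1 ✓

x = 17, y = 2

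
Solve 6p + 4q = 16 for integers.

Step 1: Check solvability.
gcd(6, 4) = 2
Since 2 divides 16, solutions exist.

Step 2: Apply extended Euclidean algorithm to find gcd.
We find integers such that 6*x0 + 4*y0 = 2

Step 3: Scale the particular solution.
Multiply by 16/2 = 8:
p = 8, q = -8

Step 4: Verify.
6*(8) + 4*(-8) = 16 = 16 ✓

p = 8, q = -8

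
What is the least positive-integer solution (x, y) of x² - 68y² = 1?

We seek the smallest positive integers (x, y) with x² - 68y² = 1, i.e., x² = 68y² + 1.
Try successive y values:
y = 1: x² = 68·1² + 1 = 69, not a perfect square
y = 2: x² = 68·2² + 1 = 273, not a perfect square
y = 3: x² = 68·3² + 1 = 613, not a perfect square
... continuing the search (or via continued fractions) ...
y = 4: x² = 68·4² + 1 = 1089, x = 33 ✓

Verify: 33² - 68·4² = 1089 - 1088 = 1 ✓

x = 33, y = 4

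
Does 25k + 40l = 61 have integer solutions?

Step 1: Compute gcd(25, 40).
gcd(25, 40) = 5

Step 2: Check divisibility.
Does 5 divide 61? 61 = 5 x 12 + 1, so no.

By the theorem on linear Diophantine equations, 25k + 40l = 61 has integer solutions if and only if gcd(25, 40) divides 61. Since 5 does not divide 61, no solutions exist.

No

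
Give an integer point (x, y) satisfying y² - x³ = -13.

Try small integer x values and check whether x³ - 13 is a perfect square.
x = 17: x³ - 13 = 17³ - 13 = 4913 - 13 = 4900
Is 4900 a perfect square? 70² = 4900 ✓
So (x, y) = (17, -70) is a solution.

x = 17, y = -70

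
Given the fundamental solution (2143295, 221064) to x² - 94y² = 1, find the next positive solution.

Solutions to x² - Dy² = 1 are generated by powers of (x₀ + y₀√D).
The next solution satisfies x₁ + y₁√94 = (x₀ + y₀√94)², giving:
x₁ = x₀² + 94y₀² = 2143295² + 94·221064² = 4593713457025 + 4593713457024 = 9187426914049
y₁ = 2x₀y₀ = 2·2143295·221064 = 947610731760

Verify: 9187426914049² - 94·947610731760² = 84408813300991931233574401 - 84408813300991931233574400 = 1 ✓

x = 9187426914049, y = 947610731760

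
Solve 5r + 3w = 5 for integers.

Step 1: Check solvability.
gcd(5, 3) = 1
Since 1 divides 5, solutions exist.

Step 2: Apply extended Euclidean algorithm to find gcd.
We find integers such that 5*x0 + 3*y0 = 1

Step 3: Scale the particular solution.
Multiply by 5/1 = 5:
r = -5, w = 10

Step 4: Verify.
5*(-5) + 3*(10) = 5 = 5 ✓

r = -5, w = 10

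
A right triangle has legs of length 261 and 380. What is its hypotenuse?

c² = a² + b² = 261² + 380² = 68121 + 144400 = 212521
c = 461

461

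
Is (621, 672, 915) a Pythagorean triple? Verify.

Compute a² + b² = 621² + 672² = 385641 + 451584 = 837225
Compute c² = 915² = 837225
Since 837225 = 837225, confirmed.

Yes, it is a Pythagorean triple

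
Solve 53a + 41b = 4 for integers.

Step 1: Check solvability.
gcd(53, 41) = 1
Since 1 divides 4, solutions exist.

Step 2: Apply extended Euclidean algorithm to find gcd.
We find integers such that 53*x0 + 41*y0 = 1

Step 3: Scale the particular solution.
Multiply by 4/1 = 4:
a = -68, b = 88

Step 4: Verify.
53*(-68) + 41*(88) = 4 = 4 ✓

a = -68, b = 88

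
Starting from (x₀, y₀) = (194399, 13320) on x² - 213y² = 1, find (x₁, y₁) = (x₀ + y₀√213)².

Solutions to x² - Dy² = 1 are generated by powers of (x₀ + y₀√D).
The next solution satisfies x₁ + y₁√213 = (x₀ + y₀√213)², giving:
x₁ = x₀² + 213y₀² = 194399² + 213·13320² = 37790971201 + 37790971200 = 75581942401
y₁ = 2x₀y₀ = 2·194399·13320 = 5178789360

Verify: 75581942401² - 213·5178789360² = 5712630017108081644801 - 5712630017108081644800 = 1 ✓

x = 75581942401, y = 5178789360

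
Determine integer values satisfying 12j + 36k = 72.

Step 1: Check solvability.
gcd(12, 36) = 12
Since 12 divides 72, solutions exist.

Step 2: Apply extended Euclidean algorithm to find gcd.
We find integers such that 12*x0 + 36*y0 = 12

Step 3: Scale the particular solution.
Multiply by 72/12 = 6:
j = 6, k = 0

Step 4: Verify.
12*(6) + 36*(0) = 72 = 72 ✓

j = 6, k = 0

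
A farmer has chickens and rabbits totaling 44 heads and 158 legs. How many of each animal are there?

Let c = chickens, r = rabbits.
Heads: c + r = 44
Legs: 2c + 4r = 158
From the first equation, c = 44 - r. Substitute:
2(44 - r) + 4r = 158
88 + 2r = 158
r = (158 - 88)/2 = 35
c = 44 - 35 = 9

Chickens: 9, Rabbits: 35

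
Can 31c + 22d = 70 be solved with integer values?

Step 1: Compute gcd(31, 22).
gcd(31, 22) = 1

Step 2: Check divisibility.
Does 1 divide 70? 70 = 1 x 70, so yes.

By the theorem on linear Diophantine equations, 31c + 22d = 70 has integer solutions if and only if gcd(31, 22) divides 70. Since 1 | 70, solutions exist.

Yes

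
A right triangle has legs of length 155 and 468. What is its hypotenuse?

c² = a² + b² = 155² + 468² = 24025 + 219024 = 243049
c = 493

493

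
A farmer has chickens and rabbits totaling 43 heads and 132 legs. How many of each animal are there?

Let c = chickens, r = rabbits.
Heads: c + r = 43
Legs: 2c + 4r = 132
From the first equation, c = 43 - r. Substitute:
2(43 - r) + 4r = 132
86 + 2r = 132
r = (132 - 86)/2 = 23
c = 43 - 23 = 20

Chickens: 20, Rabbits: 23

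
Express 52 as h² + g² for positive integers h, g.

We need to find integers h, g > 0 such that h² + g² = 52.
Trying h = 4: g² = 52 - 4² = 52 - 16 = 36
g = 6
Check: 4² + 6² = 16 + 36 = 52 ✓

52 = 4² + 6²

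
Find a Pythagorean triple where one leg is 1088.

We need the other leg and hypotenuse such that 1088² + x² = c².
Take x = 66, c = 1090: 1088² + 66² = 1183744 + 4356 = 1188100 = 1090² ✓
Triple: (66, 1088, 1090)

(66, 1088, 1090)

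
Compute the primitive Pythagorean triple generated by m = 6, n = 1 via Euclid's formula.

a = m² - n² = 6² - 1² = 36 - 1 = 35
b = 2mn = 2·6·1 = 12
c = m² + n² = 36 + 1 = 37
Verify: 35² + 12² = 1225 + 144 = 1369 = 37² ✓

(35, 12, 37)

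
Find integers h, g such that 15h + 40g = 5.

Step 1: Check solvability.
gcd(15, 40) = 5
Since 5 divides 5, solutions exist.

Step 2: Apply extended Euclidean algorithm to find gcd.
We find integers such that 15*x0 + 40*y0 = 5

Step 3: Scale the particular solution.
Multiply by 5/5 = 1:
h = 3, g = -1

Step 4: Verify.
15*(3) + 40*(-1) = 5 = 5 ✓

h = 3, g = -1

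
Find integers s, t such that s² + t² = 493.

We need to find integers s, t > 0 such that s² + t² = 493.
Trying s = 3: t² = 493 - 3² = 493 - 9 = 484
t = 22
Check: 3² + 22² = 9 + 484 = 493 ✓

493 = 3² + 22²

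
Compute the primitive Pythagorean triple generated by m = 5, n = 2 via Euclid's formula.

a = m² - n² = 25 - 4 = 21
b = 2mn = 2·5·2 = 20
c = m² + n² = 25 + 4 = 29
Verify: 21² + 20² = 441 + 400 = 841 = 29² ✓

(21, 20, 29)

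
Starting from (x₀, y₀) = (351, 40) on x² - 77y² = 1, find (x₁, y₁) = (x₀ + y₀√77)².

Solutions to x² - Dy² = 1 are generated by powers of (x₀ + y₀√D).
The next solution satisfies x₁ + y₁√77 = (x₀ + y₀√77)², giving:
x₁ = x₀² + 77y₀² = 351² + 77·40² = 123201 + 123200 = 246401
y₁ = 2x₀y₀ = 2·351·40 = 28080

Verify: 246401² - 77·28080² = 60713452801 - 60713452800 = 1 ✓

x = 246401, y = 28080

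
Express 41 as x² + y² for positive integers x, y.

We need to find integers x, y > 0 such that x² + y² = 41.
Trying x = 4: y² = 41 - 4² = 41 - 16 = 25
y = 5
Check: 4² + 5² = 16 + 25 = 41 ✓

41 = 4² + 5²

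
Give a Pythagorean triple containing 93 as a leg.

We need the other leg and hypotenuse such that 93² + x² = c².
Take x = 476, c = 485: 93² + 476² = 8649 + 226576 = 235225 = 485² ✓
Triple: (93, 476, 485)

(93, 476, 485)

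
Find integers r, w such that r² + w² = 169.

We need to find integers r, w > 0 such that r² + w² = 169.
Trying r = 5: w² = 169 - 5² = 169 - 25 = 144
w = 12
Check: 5² + 12² = 25 + 144 = 169 ✓

169 = 5² + 12²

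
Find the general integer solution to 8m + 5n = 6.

Step 1: Compute gcd(8, 5) = 1.
Since 1 divides 6, solutions exist.

Step 2: Find a particular solution using extended Euclidean algorithm.
We get m₀ = 12, n₀ = -18.
Check: 8*12 + 5*-18 = 6 = 6 ✓

Step 3: Write the general solution.
m = 12 + (5/1)t = 12 + 5t
n = -18 - (8/1)t = -18 - 8t
for any integer t.

m = 12 + 5t, n = -18 - 8t for integer t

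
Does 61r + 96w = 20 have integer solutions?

Step 1: Compute gcd(61, 96).
gcd(61, 96) = 1

Step 2: Check divisibility.
Does 1 divide 20? 20 = 1 x 20, so yes.

By the theorem on linear Diophantine equations, 61r + 96w = 20 has integer solutions if and only if gcd(61, 96) divides 20. Since 1 | 20, solutions exist.

Yes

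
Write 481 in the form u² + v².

We need to find integers u, v > 0 such that u² + v² = 481.
Trying u = 9: v² = 481 - 9² = 481 - 81 = 400
v = 20
Check: 9² + 20² = 81 + 400 = 481 ✓

481 = 9² + 20²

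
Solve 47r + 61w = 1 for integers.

Step 1: Check solvability.
gcd(47, 61) = 1
Since 1 divides 1, solutions exist.

Step 2: Apply extended Euclidean algorithm to find gcd.
We find integers such that 47*x0 + 61*y0 = 1

Step 3: Scale the particular solution.
Multiply by 1/1 = 1:
r = 13, w = -10

Step 4: Verify.
47*(13) + 61*(-10) = 1 = 1 ✓

r = 13, w = -10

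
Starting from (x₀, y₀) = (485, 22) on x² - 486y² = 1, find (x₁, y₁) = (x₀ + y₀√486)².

Solutions to x² - Dy² = 1 are generated by powers of (x₀ + y₀√D).
The next solution satisfies x₁ + y₁√486 = (x₀ + y₀√486)², giving:
x₁ = x₀² + 486y₀² = 485² + 486·22² = 235225 + 235224 = 470449
y₁ = 2x₀y₀ = 2·485·22 = 21340

Verify: 470449² - 486·21340² = 221322261601 - 221322261600 = 1 ✓

x = 470449, y = 21340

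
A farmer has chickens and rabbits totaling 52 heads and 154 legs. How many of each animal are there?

Let c = chickens, r = rabbits.
Heads: c + r = 52
Legs: 2c + 4r = 154
From the first equation, c = 52 - r. Substitute:
2(52 - r) + 4r = 154
104 + 2r = 154
r = (154 - 104)/2 = 25
c = 52 - 25 = 27

Chickens: 27, Rabbits: 25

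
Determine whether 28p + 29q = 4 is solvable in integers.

Step 1: Compute gcd(28, 29).
gcd(28, 29) = 1

Step 2: Check divisibility.
Does 1 divide 4? 4 = 1 x 4, so yes.

By the theorem on linear Diophantine equations, 28p + 29q = 4 has integer solutions if and only if gcd(28, 29) divides 4. Since 1 | 4, solutions exist.

Yes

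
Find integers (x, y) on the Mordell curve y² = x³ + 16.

Try small integer x values and check whether x³ + 16 is a perfect square.
x = 0: x³ + 16 = 0³ + 16 = 0 + 16 = 16
Is 16 a perfect square? 4² = 16 ✓
So (x, y) = (0, -4) is a solution.

x = 0, y = -4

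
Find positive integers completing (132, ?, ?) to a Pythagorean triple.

We need the other leg and hypotenuse such that 132² + x² = c².
Take x = 85, c = 157: 132² + 85² = 17424 + 7225 = 24649 = 157² ✓
Triple: (85, 132, 157)

(85, 132, 157)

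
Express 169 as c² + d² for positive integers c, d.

We need to find integers c, d > 0 such that c² + d² = 169.
Trying c = 5: d² = 169 - 5² = 169 - 25 = 144
d = 12
Check: 5² + 12² = 25 + 144 = 169 ✓

169 = 5² + 12²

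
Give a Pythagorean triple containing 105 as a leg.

We need the other leg and hypotenuse such that 105² + x² = c².
Take x = 36, c = 111: 105² + 36² = 11025 + 1296 = 12321 = 111² ✓
Triple: (105, 36, 111)

(105, 36, 111)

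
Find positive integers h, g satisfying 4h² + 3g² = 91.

Try small values of h and check whether (91 - 4h²)/3 is a perfect square.
h = 2: 4·2² = 16, so 3g² = 91 - 16 = 75, giving g² = 25, g = 5.
Check: 4·2² + 3·5² = 16 + 75 = 91 ✓

h = 2, g = 5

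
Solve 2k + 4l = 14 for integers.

Step 1: Check solvability.
gcd(2, 4) = 2
Since 2 divides 14, solutions exist.

Step 2: Apply extended Euclidean algorithm to find gcd.
We find integers such that 2*x0 + 4*y0 = 2

Step 3: Scale the particular solution.
Multiply by 14/2 = 7:
k = 7, l = 0

Step 4: Verify.
2*(7) + 4*(0) = 14 = 14 ✓

k = 7, l = 0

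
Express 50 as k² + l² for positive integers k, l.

We need to find integers k, l > 0 such that k² + l² = 50.
Trying k = 1: l² = 50 - 1² = 50 - 1 = 49
l = 7
Check: 1² + 7² = 1 + 49 = 50 ✓

50 = 1² + 7²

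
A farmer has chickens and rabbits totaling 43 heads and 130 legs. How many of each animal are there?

Let c = chickens, r = rabbits.
Heads: c + r = 43
Legs: 2c + 4r = 130
From the first equation, c = 43 - r. Substitute:
2(43 - r) + 4r = 130
86 + 2r = 130
r = (130 - 86)/2 = 22
c = 43 - 22 = 21

Chickens: 21, Rabbits: 22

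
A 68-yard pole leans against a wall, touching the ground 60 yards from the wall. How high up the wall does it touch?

The ladder, wall, and ground form a right triangle with hypotenuse 68 and one leg 60.
By the Pythagorean theorem: h² = 68² - 60² = 4624 - 3600 = 1024
h = √1024 = 32 yards

32 yards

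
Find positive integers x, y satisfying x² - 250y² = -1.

We need x² = 250y² - 1. Try successive y:
y = 1: x² = 250·1² - 1 = 249, not a perfect square
y = 2: x² = 250·2² - 1 = 999, not a perfect square
y = 3: x² = 250·3² - 1 = 2249, not a perfect square
...
y = 281: x² = 250·281² - 1 = 19740249 = 4443² ✓
Check: 4443² - 250·281² = 19740249 - 19740250 = -1 ✓

x = 4443, y = 281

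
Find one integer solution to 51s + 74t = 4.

Step 1: Check solvability.
gcd(51, 74) = 1
Since 1 divides 4, solutions exist.

Step 2: Apply extended Euclidean algorithm to find gcd.
We find integers such that 51*x0 + 74*y0 = 1

Step 3: Scale the particular solution.
Multiply by 4/1 = 4:
s = -116, t = 80

Step 4: Verify.
51*(-116) + 74*(80) = 4 = 4 ✓

s = -116, t = 80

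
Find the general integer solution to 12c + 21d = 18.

Step 1: Compute gcd(12, 21) = 3.
Since 3 divides 18, solutions exist.

Step 2: Find a particular solution using extended Euclidean algorithm.
We get c₀ = 12, d₀ = -6.
Check: 12*12 + 21*-6 = 18 = 18 ✓

Step 3: Write the general solution.
c = 12 + (21/3)t = 12 + 7t
d = -6 - (12/3)t = -6 - 4t
for any integer t.

c = 12 + 7t, d = -6 - 4t for integer t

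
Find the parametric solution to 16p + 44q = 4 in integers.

Step 1: Compute gcd(16, 44) = 4.
Since 4 divides 4, solutions exist.

Step 2: Find a particular solution using extended Euclidean algorithm.
We get p₀ = 3, q₀ = -1.
Check: 16*3 + 44*-1 = 4 = 4 ✓

Step 3: Write the general solution.
p = 3 + (44/4)t = 3 + 11t
q = -1 - (16/4)t = -1 - 4t
for any integer t.

p = 3 + 11t, q = -1 - 4t for integer t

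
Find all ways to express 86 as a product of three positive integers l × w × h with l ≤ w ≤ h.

Iterate l from 1 to ⌊86^(1/3)⌋. For each l dividing 86, iterate w ≥ l with w dividing 86/l, and set h = 86/(l·w).
Triples found (2): (1×1×86), (1×2×43)

(1×1×86), (1×2×43)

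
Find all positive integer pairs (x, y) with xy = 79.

The positive divisors of 79 are: 1, 79.
Each divisor d gives the pair (d, 79/d):
(1, 79), (79, 1)

(1, 79), (79, 1)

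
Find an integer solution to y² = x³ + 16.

Try small integer x values and check whether x³ + 16 is a perfect square.
x = 0: x³ + 16 = 0³ + 16 = 0 + 16 = 16
Is 16 a perfect square? 4² = 16 ✓
So (x, y) = (0, -4) is a solution.

x = 0, y = -4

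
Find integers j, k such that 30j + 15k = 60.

Step 1: Check solvability.
gcd(30, 15) = 15
Since 15 divides 60, solutions exist.

Step 2: Apply extended Euclidean algorithm to find gcd.
We find integers such that 30*x0 + 15*y0 = 15

Step 3: Scale the particular solution.
Multiply by 60/15 = 4:
j = 0, k = 4

Step 4: Verify.
30*(0) + 15*(4) = 60 = 60 ✓

j = 0, k = 4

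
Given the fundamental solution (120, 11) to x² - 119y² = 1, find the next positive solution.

Solutions to x² - Dy² = 1 are generated by powers of (x₀ + y₀√D).
The next solution satisfies x₁ + y₁√119 = (x₀ + y₀√119)², giving:
x₁ = x₀² + 119y₀² = 120² + 119·11² = 14400 + 14399 = 28799
y₁ = 2x₀y₀ = 2·120·11 = 2640

Verify: 28799² - 119·2640² = 829382401 - 829382400 = 1 ✓

x = 28799, y = 2640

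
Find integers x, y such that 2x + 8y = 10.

Step 1: Check solvability.
gcd(2, 8) = 2
Since 2 divides 10, solutions exist.

Step 2: Apply extended Euclidean algorithm to find gcd.
We find integers such that 2*x0 + 8*y0 = 2

Step 3: Scale the particular solution.
Multiply by 10/2 = 5:
x = 5, y = 0

Step 4: Verify.
2*(5) + 8*(0) = 10 = 10 ✓

x = 5, y = 0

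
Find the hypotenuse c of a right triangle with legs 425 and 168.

c² = a² + b² = 425² + 168² = 180625 + 28224 = 208849
c = sqrt(208849) = 457

457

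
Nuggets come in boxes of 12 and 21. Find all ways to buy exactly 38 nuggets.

We need non-negative integers (x, y) with 12x + 21y = 38.
For each x in 0..3, check if 38 - 12x is a non-negative multiple of 21.
No x yields an integer y ≥ 0.

No solution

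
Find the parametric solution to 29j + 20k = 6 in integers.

Step 1: Compute gcd(29, 20) = 1.
Since 1 divides 6, solutions exist.

Step 2: Find a particular solution using extended Euclidean algorithm.
We get j₀ = 54, k₀ = -78.
Check: 29*54 + 20*-78 = 6 = 6 ✓

Step 3: Write the general solution.
j = 54 + (20/1)t = 54 + 20t
k = -78 - (29/1)t = -78 - 29t
for any integer t.

j = 54 + 20t, k = -78 - 29t for integer t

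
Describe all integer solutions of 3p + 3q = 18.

Step 1: Compute gcd(3, 3) = 3.
Since 3 divides 18, solutions exist.

Step 2: Find a particular solution using extended Euclidean algorithm.
We get p₀ = 0, q₀ = 6.
Check: 3*0 + 3*6 = 18 = 18 ✓

Step 3: Write the general solution.
p = 0 + (3/3)t = 0 + 1t
q = 6 - (3/3)t = 6 - 1t
for any integer t.

p = 0 + 1t, q = 6 - 1t for integer t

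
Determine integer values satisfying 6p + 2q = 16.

Step 1: Check solvability.
gcd(6, 2) = 2
Since 2 divides 16, solutions exist.

Step 2: Apply extended Euclidean algorithm to find gcd.
We find integers such that 6*x0 + 2*y0 = 2

Step 3: Scale the particular solution.
Multiply by 16/2 = 8:
p = 0, q = 8

Step 4: Verify.
6*(0) + 2*(8) = 16 = 16 ✓

p = 0, q = 8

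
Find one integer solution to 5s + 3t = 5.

Step 1: Check solvability.
gcd(5, 3) = 1
Since 1 divides 5, solutions exist.

Step 2: Apply extended Euclidean algorithm to find gcd.
We find integers such that 5*x0 + 3*y0 = 1

Step 3: Scale the particular solution.
Multiply by 5/1 = 5:
s = -5, t = 10

Step 4: Verify.
5*(-5) + 3*(10) = 5 = 5 ✓

s = -5, t = 10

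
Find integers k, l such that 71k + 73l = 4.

Step 1: Check solvability.
gcd(71, 73) = 1
Since 1 divides 4, solutions exist.

Step 2: Apply extended Euclidean algorithm to find gcd.
We find integers such that 71*x0 + 73*y0 = 1

Step 3: Scale the particular solution.
Multiply by 4/1 = 4:
k = 144, l = -140

Step 4: Verify.
71*(144) + 73*(-140) = 4 = 4 ✓

k = 144, l = -140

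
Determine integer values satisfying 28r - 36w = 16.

Step 1: Check solvability.
gcd(28, 36) = 4
Since 4 divides 16, solutions exist.

Step 2: Apply extended Euclidean algorithm to find gcd.
We find integers such that 28*x0 + 36*y0 = 4

Step 3: Scale the particular solution.
Multiply by 16/4 = 4:
r = 16, w = 12

Step 4: Verify.
28*(16) - 36*(12) = 16 = 16 ✓

r = 16, w = 12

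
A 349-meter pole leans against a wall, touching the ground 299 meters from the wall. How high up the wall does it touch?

The ladder, wall, and ground form a right triangle with hypotenuse 349 and one leg 299.
By the Pythagorean theorem: h² = 349² - 299² = 121801 - 89401 = 32400
h = √32400 = 180 meters

180 meters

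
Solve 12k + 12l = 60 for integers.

Step 1: Check solvability.
gcd(12, 12) = 12
Since 12 divides 60, solutions exist.

Step 2: Apply extended Euclidean algorithm to find gcd.
We find integers such that 12*x0 + 12*y0 = 12

Step 3: Scale the particular solution.
Multiply by 60/12 = 5:
k = 0, l = 5

Step 4: Verify.
12*(0) + 12*(5) = 60 = 60 ✓

k = 0, l = 5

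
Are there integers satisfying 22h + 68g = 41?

Step 1: Compute gcd(22, 68).
gcd(22, 68) = 2

Step 2: Check divisibility.
Does 2 divide 41? 41 = 2 x 20 + 1, so no.

By the theorem on linear Diophantine equations, 22h + 68g = 41 has integer solutions if and only if gcd(22, 68) divides 41. Since 2 does not divide 41, no solutions exist.

No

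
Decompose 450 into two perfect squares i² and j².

We need to find integers i, j > 0 such that i² + j² = 450.
Trying i = 3: j² = 450 - 3² = 450 - 9 = 441
j = 21
Check: 3² + 21² = 9 + 441 = 450 ✓

450 = 3² + 21²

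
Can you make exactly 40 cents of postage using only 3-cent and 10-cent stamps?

We need non-negative x, y with 3x + 10y = 40.
gcd(3, 10) = 1 divides 40, so integer solutions exist.
Search for a non-negative one: x = 0 gives 10y = 40 - 0 = 40, so y = 4.
Check: 3·0 + 10·4 = 40 ✓

Yes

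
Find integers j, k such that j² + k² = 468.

We need to find integers j, k > 0 such that j² + k² = 468.
Trying j = 12: k² = 468 - 12² = 468 - 144 = 324
k = 18
Check: 12² + 18² = 144 + 324 = 468 ✓

468 = 12² + 18²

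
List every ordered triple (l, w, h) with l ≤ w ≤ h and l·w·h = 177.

Iterate l from 1 to ⌊177^(1/3)⌋. For each l dividing 177, iterate w ≥ l with w dividing 177/l, and set h = 177/(l·w).
Triples found (2): (1×1×177), (1×3×59)

(1×1×177), (1×3×59)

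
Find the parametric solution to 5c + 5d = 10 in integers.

Step 1: Compute gcd(5, 5) = 5.
Since 5 divides 10, solutions exist.

Step 2: Find a particular solution using extended Euclidean algorithm.
We get c₀ = 0, d₀ = 2.
Check: 5*0 + 5*2 = 10 = 10 ✓

Step 3: Write the general solution.
c = 0 + (5/5)t = 0 + 1t
d = 2 - (5/5)t = 2 - 1t
for any integer t.

c = 0 + 1t, d = 2 - 1t for integer t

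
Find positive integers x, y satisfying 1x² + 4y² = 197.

Try small values of x and check whether (197 - 1x²)/4 is a perfect square.
x = 1: 1·1² = 1, so 4y² = 197 - 1 = 196, giving y² = 49, y = 7.
Check: 1·1² + 4·7² = 1 + 196 = 197 ✓

x = 1, y = 7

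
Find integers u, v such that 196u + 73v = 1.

Step 1: Check solvability.
gcd(196, 73) = 1
Since 1 divides 1, solutions exist.

Step 2: Apply extended Euclidean algorithm to find gcd.
We find integers such that 196*x0 + 73*y0 = 1

Step 3: Scale the particular solution.
Multiply by 1/1 = 1:
u = 19, v = -51

Step 4: Verify.
196*(19) + 73*(-51) = 1 = 1 ✓

u = 19, v = -51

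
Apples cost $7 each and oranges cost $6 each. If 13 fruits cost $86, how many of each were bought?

Let a = apples, o = oranges.
a + o = 13
7a + 6o = 86
Substitute o = 13 - a:
7a + 6(13 - a) = 86
(7 - 6)a = 86 - 78
1a = 8
a = 8, o = 13 - 8 = 5

Apples: 8, Oranges: 5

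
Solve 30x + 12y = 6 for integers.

Step 1: Check solvability.
gcd(30, 12) = 6
Since 6 divides 6, solutions exist.

Step 2: Apply extended Euclidean algorithm to find gcd.
We find integers such that 30*x0 + 12*y0 = 6

Step 3: Scale the particular solution.
Multiply by 6/6 = 1:
x = 1, y = -2

Step 4: Verify.
30*(1) + 12*(-2) = 6 = 6 ✓

x = 1, y = -2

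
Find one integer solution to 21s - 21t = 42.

Step 1: Check solvability.
gcd(21, 21) = 21
Since 21 divides 42, solutions exist.

Step 2: Apply extended Euclidean algorithm to find gcd.
We find integers such that 21*x0 + 21*y0 = 21

Step 3: Scale the particular solution.
Multiply by 42/21 = 2:
s = 0, t = -2

Step 4: Verify.
21*(0) - 21*(-2) = 42 = 42 ✓

s = 0, t = -2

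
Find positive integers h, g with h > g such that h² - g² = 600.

Factor: h² - g² = (h+g)(h-g) = 600.
We need two factors of 600 with the same parity.
Use h+g = 300 and h-g = 2 (product 300·2 = 600).
Adding: 2h = 302, so h = 151.
Subtracting: 2g = 298, so g = 149.
Check: 151² - 149² = 22801 - 22201 = 600 ✓

h = 151, g = 149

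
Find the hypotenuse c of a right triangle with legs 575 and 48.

c² = a² + b² = 575² + 48² = 330625 + 2304 = 332929
c = sqrt(332929) = 577

577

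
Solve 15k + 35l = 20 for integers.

Step 1: Check solvability.
gcd(15, 35) = 5
Since 5 divides 20, solutions exist.

Step 2: Apply extended Euclidean algorithm to find gcd.
We find integers such that 15*x0 + 35*y0 = 5

Step 3: Scale the particular solution.
Multiply by 20/5 = 4:
k = -8, l = 4

Step 4: Verify.
15*(-8) + 35*(4) = 20 = 20 ✓

k = -8, l = 4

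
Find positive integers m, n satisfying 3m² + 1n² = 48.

Try small values of m and check whether (48 - 3m²)/1 is a perfect square.
m = 2: 3·2² = 12, so 1n² = 48 - 12 = 36, giving n² = 36, n = 6.
Check: 3·2² + 1·6² = 12 + 36 = 48 ✓

m = 2, n = 6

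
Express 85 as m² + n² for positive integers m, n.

We need to find integers m, n > 0 such that m² + n² = 85.
Trying m = 2: n² = 85 - 2² = 85 - 4 = 81
n = 9
Check: 2² + 9² = 4 + 81 = 85 ✓

85 = 2² + 9²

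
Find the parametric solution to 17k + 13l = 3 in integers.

Step 1: Compute gcd(17, 13) = 1.
Since 1 divides 3, solutions exist.

Step 2: Find a particular solution using extended Euclidean algorithm.
We get k₀ = -9, l₀ = 12.
Check: 17*-9 + 13*12 = 3 = 3 ✓

Step 3: Write the general solution.
k = -9 + (13/1)t = -9 + 13t
l = 12 - (17/1)t = 12 - 17t
for any integer t.

k = -9 + 13t, l = 12 - 17t for integer t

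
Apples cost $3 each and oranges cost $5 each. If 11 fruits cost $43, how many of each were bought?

Let a = apples, o = oranges.
a + o = 11
3a + 5o = 43
Substitute o = 11 - a:
3a + 5(11 - a) = 43
(3 - 5)a = 43 - 55
-2a = -12
a = 6, o = 11 - 6 = 5

Apples: 6, Oranges: 5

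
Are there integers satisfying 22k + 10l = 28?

Step 1: Compute gcd(22, 10).
gcd(22, 10) = 2

Step 2: Check divisibility.
Does 2 divide 28? 28 = 2 x 14, so yes.

By the theorem on linear Diophantine equations, 22k + 10l = 28 has integer solutions if and only if gcd(22, 10) divides 28. Since 2 | 28, solutions exist.

Yes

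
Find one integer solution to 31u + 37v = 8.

Step 1: Check solvability.
gcd(31, 37) = 1
Since 1 divides 8, solutions exist.

Step 2: Apply extended Euclidean algorithm to find gcd.
We find integers such that 31*x0 + 37*y0 = 1

Step 3: Scale the particular solution.
Multiply by 8/1 = 8:
u = 48, v = -40

Step 4: Verify.
31*(48) + 37*(-40) = 8 = 8 ✓

u = 48, v = -40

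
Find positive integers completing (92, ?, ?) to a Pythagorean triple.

We need the other leg and hypotenuse such that 92² + x² = c².
Take x = 525, c = 533: 92² + 525² = 8464 + 275625 = 284089 = 533² ✓
Triple: (525, 92, 533)

(525, 92, 533)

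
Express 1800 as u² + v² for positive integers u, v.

We need to find integers u, v > 0 such that u² + v² = 1800.
Trying u = 6: v² = 1800 - 6² = 1800 - 36 = 1764
v = 42
Check: 6² + 42² = 36 + 1764 = 1800 ✓

1800 = 6² + 42²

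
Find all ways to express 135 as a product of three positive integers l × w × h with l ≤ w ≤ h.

Iterate l from 1 to ⌊135^(1/3)⌋. For each l dividing 135, iterate w ≥ l with w dividing 135/l, and set h = 135/(l·w).
Triples found (6): (1×1×135), (1×3×45), (1×5×27), (1×9×15), (3×3×15), (3×5×9)

(1×1×135), (1×3×45), (1×5×27), (1×9×15), (3×3×15), (3×5×9)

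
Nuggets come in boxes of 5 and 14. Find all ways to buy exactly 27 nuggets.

We need non-negative integers (x, y) with 5x + 14y = 27.
For each x in 0..5, check if 27 - 5x is a non-negative multiple of 14.
No x yields an integer y ≥ 0.

No solution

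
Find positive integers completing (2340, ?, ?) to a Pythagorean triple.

We need the other leg and hypotenuse such that 2340² + x² = c².
Take x = 775, c = 2465: 2340² + 775² = 5475600 + 600625 = 6076225 = 2465² ✓
Triple: (775, 2340, 2465)

(775, 2340, 2465)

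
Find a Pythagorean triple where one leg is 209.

We need the other leg and hypotenuse such that 209² + x² = c².
Take x = 120, c = 241: 209² + 120² = 43681 + 14400 = 58081 = 241² ✓
Triple: (209, 120, 241)

(209, 120, 241)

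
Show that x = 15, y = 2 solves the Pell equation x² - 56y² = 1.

Compute x² = 15² = 225
Compute 56y² = 56·2² = 56·4 = 224
x² - 56y² = 225 - 224 = 1
Since this equals 1, (15, 2) is a solution.

Yes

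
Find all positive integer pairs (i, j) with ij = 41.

The positive divisors of 41 are: 1, 41.
Each divisor d gives the pair (d, 41/d):
(1, 41), (41, 1)

(1, 41), (41, 1)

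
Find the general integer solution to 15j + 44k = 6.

Step 1: Compute gcd(15, 44) = 1.
Since 1 divides 6, solutions exist.

Step 2: Find a particular solution using extended Euclidean algorithm.
We get j₀ = 18, k₀ = -6.
Check: 15*18 + 44*-6 = 6 = 6 ✓

Step 3: Write the general solution.
j = 18 + (44/1)t = 18 + 44t
k = -6 - (15/1)t = -6 - 15t
for any integer t.

j = 18 + 44t, k = -6 - 15t for integer t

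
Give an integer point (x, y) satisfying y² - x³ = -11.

Try small integer x values and check whether x³ - 11 is a perfect square.
x = 3: x³ - 11 = 3³ - 11 = 27 - 11 = 16
Is 16 a perfect square? 4² = 16 ✓
So (x, y) = (3, 4) is a solution.

x = 3, y = 4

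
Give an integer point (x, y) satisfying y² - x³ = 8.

Try small integer x values and check whether x³ + 8 is a perfect square.
x = -2: x³ + 8 = -2³ + 8 = -8 + 8 = 0
Is 0 a perfect square? 0² = 0 ✓
So (x, y) = (-2, 0) is a solution.

x = -2, y = 0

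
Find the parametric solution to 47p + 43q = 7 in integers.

Step 1: Compute gcd(47, 43) = 1.
Since 1 divides 7, solutions exist.

Step 2: Find a particular solution using extended Euclidean algorithm.
We get p₀ = 77, q₀ = -84.
Check: 47*77 + 43*-84 = 7 = 7 ✓

Step 3: Write the general solution.
p = 77 + (43/1)t = 77 + 43t
q = -84 - (47/1)t = -84 - 47t
for any integer t.

p = 77 + 43t, q = -84 - 47t for integer t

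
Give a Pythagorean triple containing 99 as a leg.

We need the other leg and hypotenuse such that 99² + x² = c².
Take x = 20, c = 101: 99² + 20² = 9801 + 400 = 10201 = 101² ✓
Triple: (99, 20, 101)

(99, 20, 101)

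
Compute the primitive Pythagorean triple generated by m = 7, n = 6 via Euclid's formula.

a = m² - n² = 49 - 36 = 13
b = 2mn = 2·7·6 = 84
c = m² + n² = 49 + 36 = 85
Verify: 13² + 84² = 169 + 7056 = 7225 = 85² ✓

(13, 84, 85)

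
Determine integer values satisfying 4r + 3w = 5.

Step 1: Check solvability.
gcd(4, 3) = 1
Since 1 divides 5, solutions exist.

Step 2: Apply extended Euclidean algorithm to find gcd.
We find integers such that 4*x0 + 3*y0 = 1

Step 3: Scale the particular solution.
Multiply by 5/1 = 5:
r = 5, w = -5

Step 4: Verify.
4*(5) + 3*(-5) = 5 = 5 ✓

r = 5, w = -5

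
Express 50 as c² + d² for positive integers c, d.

We need to find integers c, d > 0 such that c² + d² = 50.
Trying c = 1: d² = 50 - 1² = 50 - 1 = 49
d = 7
Check: 1² + 7² = 1 + 49 = 50 ✓

50 = 1² + 7²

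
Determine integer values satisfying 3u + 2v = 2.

Step 1: Check solvability.
gcd(3, 2) = 1
Since 1 divides 2, solutions exist.

Step 2: Apply extended Euclidean algorithm to find gcd.
We find integers such that 3*x0 + 2*y0 = 1

Step 3: Scale the particular solution.
Multiply by 2/1 = 2:
u = 2, v = -2

Step 4: Verify.
3*(2) + 2*(-2) = 2 = 2 ✓

u = 2, v = -2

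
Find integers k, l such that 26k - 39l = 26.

Step 1: Check solvability.
gcd(26, 39) = 13
Since 13 divides 26, solutions exist.

Step 2: Apply extended Euclidean algorithm to find gcd.
We find integers such that 26*x0 + 39*y0 = 13

Step 3: Scale the particular solution.
Multiply by 26/13 = 2:
k = -2, l = -2

Step 4: Verify.
26*(-2) - 39*(-2) = 26 = 26 ✓

k = -2, l = -2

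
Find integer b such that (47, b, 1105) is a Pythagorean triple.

b² = c² - a² = 1105² - 47² = 1221025 - 2209 = 1218816
b = sqrt(1218816) = 1104

1104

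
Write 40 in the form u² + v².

We need to find integers u, v > 0 such that u² + v² = 40.
Trying u = 2: v² = 40 - 2² = 40 - 4 = 36
v = 6
Check: 2² + 6² = 4 + 36 = 40 ✓

40 = 2² + 6²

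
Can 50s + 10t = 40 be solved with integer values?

Step 1: Compute gcd(50, 10).
gcd(50, 10) = 10

Step 2: Check divisibility.
Does 10 divide 40? 40 = 10 x 4, so yes.

By the theorem on linear Diophantine equations, 50s + 10t = 40 has integer solutions if and only if gcd(50, 10) divides 40. Since 10 | 40, solutions exist.

Yes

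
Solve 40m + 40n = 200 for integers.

Step 1: Check solvability.
gcd(40, 40) = 40
Since 40 divides 200, solutions exist.

Step 2: Apply extended Euclidean algorithm to find gcd.
We find integers such that 40*x0 + 40*y0 = 40

Step 3: Scale the particular solution.
Multiply by 200/40 = 5:
m = 0, n = 5

Step 4: Verify.
40*(0) + 40*(5) = 200 = 200 ✓

m = 0, n = 5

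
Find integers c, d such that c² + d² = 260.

We need to find integers c, d > 0 such that c² + d² = 260.
Trying c = 2: d² = 260 - 2² = 260 - 4 = 256
d = 16
Check: 2² + 16² = 4 + 256 = 260 ✓

260 = 2² + 16²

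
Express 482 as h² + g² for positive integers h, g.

We need to find integers h, g > 0 such that h² + g² = 482.
Trying h = 11: g² = 482 - 11² = 482 - 121 = 361
g = 19
Check: 11² + 19² = 121 + 361 = 482 ✓

482 = 11² + 19²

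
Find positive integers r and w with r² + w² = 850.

We need to find integers r, w > 0 such that r² + w² = 850.
Trying r = 3: w² = 850 - 3² = 850 - 9 = 841
w = 29
Check: 3² + 29² = 9 + 841 = 850 ✓

850 = 3² + 29²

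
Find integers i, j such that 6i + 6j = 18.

Step 1: Check solvability.
gcd(6, 6) = 6
Since 6 divides 18, solutions exist.

Step 2: Apply extended Euclidean algorithm to find gcd.
We find integers such that 6*x0 + 6*y0 = 6

Step 3: Scale the particular solution.
Multiply by 18/6 = 3:
i = 0, j = 3

Step 4: Verify.
6*(0) + 6*(3) = 18 = 18 ✓

i = 0, j = 3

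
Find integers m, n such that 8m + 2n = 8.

Step 1: Check solvability.
gcd(8, 2) = 2
Since 2 divides 8, solutions exist.

Step 2: Apply extended Euclidean algorithm to find gcd.
We find integers such that 8*x0 + 2*y0 = 2

Step 3: Scale the particular solution.
Multiply by 8/2 = 4:
m = 0, n = 4

Step 4: Verify.
8*(0) + 2*(4) = 8 = 8 ✓

m = 0, n = 4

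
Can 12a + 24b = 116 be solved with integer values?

Step 1: Compute gcd(12, 24).
gcd(12, 24) = 12

Step 2: Check divisibility.
Does 12 divide 116? 116 = 12 x 9 + 8, so no.

By the theorem on linear Diophantine equations, 12a + 24b = 116 has integer solutions if and only if gcd(12, 24) divides 116. Since 12 does not divide 116, no solutions exist.

No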